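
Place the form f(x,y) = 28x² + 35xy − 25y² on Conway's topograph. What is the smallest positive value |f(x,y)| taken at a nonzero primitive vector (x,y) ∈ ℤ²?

river: ρ → (-25,15,38)
river: ρ → (38,61,-2)
river: ρ → (-2,63,7)
river: ρ → (7,63,-2)
river: ρ → (-2,61,38)
river: ρ → (38,15,-25)
river: ρ → (-25,35,28)
river: ρ → (28,21,-32)
river: ρ → (-32,43,17)
river: ρ → (17,59,-8)
river: ρ → (-8,53,38)
river: ρ → (38,23,-23)
river: ρ → (-23,23,38)
river: ρ → (38,53,-8)
river: ρ → (-8,59,17)
river: ρ → (17,43,-32)
river: ρ → (-32,21,28)
river: ρ → (28,35,-25)
closes: descent 0, river 18
min |a| on river = 2

2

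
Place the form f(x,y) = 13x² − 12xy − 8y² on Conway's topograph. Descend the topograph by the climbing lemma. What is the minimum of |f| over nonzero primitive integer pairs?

descent: ρ → (-8,12,13)  [lands on river]
river: ρ → (13,14,-7)
river: ρ → (-7,14,13)
river: ρ → (13,12,-8)
river: ρ → (-8,20,5)
river: ρ → (5,20,-8)
closes: descent 1, river 6
min |a| on river = 5

5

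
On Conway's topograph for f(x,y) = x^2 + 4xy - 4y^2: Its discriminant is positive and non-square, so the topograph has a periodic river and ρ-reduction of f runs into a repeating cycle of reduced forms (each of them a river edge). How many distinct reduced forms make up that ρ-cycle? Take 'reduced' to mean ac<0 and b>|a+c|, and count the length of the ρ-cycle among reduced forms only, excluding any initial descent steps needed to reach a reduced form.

D = 32, ⌊√D⌋ = 5
river: ρ → (-4,4,1)
river: ρ → (1,4,-4)
ρ-cycle length = 2 (tail of 0 descent steps not counted)

2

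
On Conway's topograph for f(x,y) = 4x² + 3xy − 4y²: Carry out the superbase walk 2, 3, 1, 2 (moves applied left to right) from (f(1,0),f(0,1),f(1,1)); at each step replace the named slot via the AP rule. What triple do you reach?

start (4,-4,3) = (f(1,0),f(0,1),f(1,1))
replace slot 2: 2·(4+3) − (-4) = 18 → (4,18,3)
replace slot 3: 2·(4+18) − 3 = 41 → (4,18,41)
replace slot 1: 2·(18+41) − 4 = 114 → (114,18,41)
replace slot 2: 2·(114+41) − 18 = 292 → (114,292,41)

114,292,41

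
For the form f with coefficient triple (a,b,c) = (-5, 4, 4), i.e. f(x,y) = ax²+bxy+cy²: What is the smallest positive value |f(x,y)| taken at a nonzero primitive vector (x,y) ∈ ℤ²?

river: ρ → (4,4,-5)
river: ρ → (-5,6,3)
river: ρ → (3,6,-5)
river: ρ → (-5,4,4)
closes: descent 0, river 4
min |a| on river = 3

3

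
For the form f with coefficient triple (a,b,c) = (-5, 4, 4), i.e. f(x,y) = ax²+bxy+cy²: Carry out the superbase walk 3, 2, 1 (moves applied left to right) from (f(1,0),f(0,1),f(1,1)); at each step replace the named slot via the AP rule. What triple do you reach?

start (-5,4,3) = (f(1,0),f(0,1),f(1,1))
replace slot 3: 2·((-5)+4) − 3 = -5 → (-5,4,-5)
replace slot 2: 2·((-5)+(-5)) − 4 = -24 → (-5,-24,-5)
replace slot 1: 2·((-24)+(-5)) − (-5) = -53 → (-53,-24,-5)

-53,-24,-5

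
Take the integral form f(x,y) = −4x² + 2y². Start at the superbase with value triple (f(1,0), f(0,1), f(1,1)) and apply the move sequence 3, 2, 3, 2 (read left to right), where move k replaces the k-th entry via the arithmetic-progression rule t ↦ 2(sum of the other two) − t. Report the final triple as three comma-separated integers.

start (-4,2,-2) = (f(1,0),f(0,1),f(1,1))
replace slot 3: 2·((-4)+2) − (-2) = -2 → (-4,2,-2)
replace slot 2: 2·((-4)+(-2)) − 2 = -14 → (-4,-14,-2)
replace slot 3: 2·((-4)+(-14)) − (-2) = -34 → (-4,-14,-34)
replace slot 2: 2·((-4)+(-34)) − (-14) = -62 → (-4,-62,-34)

-4,-62,-34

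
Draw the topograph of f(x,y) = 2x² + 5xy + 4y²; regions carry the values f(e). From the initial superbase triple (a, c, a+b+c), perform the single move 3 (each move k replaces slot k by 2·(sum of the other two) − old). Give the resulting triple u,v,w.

start (2,4,11) = (f(1,0),f(0,1),f(1,1))
replace slot 3: 2·(2+4) − 11 = 1 → (2,4,1)

2,4,1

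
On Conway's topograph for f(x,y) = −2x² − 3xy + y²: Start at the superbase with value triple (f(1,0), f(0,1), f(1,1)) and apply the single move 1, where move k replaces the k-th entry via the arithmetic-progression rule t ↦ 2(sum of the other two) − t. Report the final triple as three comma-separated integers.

start (-2,1,-4) = (f(1,0),f(0,1),f(1,1))
replace slot 1: 2·(1+(-4)) − (-2) = -4 → (-4,1,-4)

-4,1,-4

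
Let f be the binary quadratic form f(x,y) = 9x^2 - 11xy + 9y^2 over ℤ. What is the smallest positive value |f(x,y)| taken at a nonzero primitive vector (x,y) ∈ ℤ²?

translate: b→7 (≡-11 mod 18), so (9,-11,9)→(9,7,7)
flip: (9,7,7)→(7,-7,9)
translate: b→7 (≡-7 mod 14), so (7,-7,9)→(7,7,9)
reduced (well bottom): (7,7,9) with a≤c, −a<b≤a
well minimum = a = 7

7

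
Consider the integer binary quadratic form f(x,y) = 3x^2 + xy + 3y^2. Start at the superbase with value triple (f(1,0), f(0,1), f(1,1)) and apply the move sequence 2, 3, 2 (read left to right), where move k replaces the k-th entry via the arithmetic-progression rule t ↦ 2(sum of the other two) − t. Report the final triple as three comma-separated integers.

start (3,3,7) = (f(1,0),f(0,1),f(1,1))
replace slot 2: 2·(3+7) − 3 = 17 → (3,17,7)
replace slot 3: 2·(3+17) − 7 = 33 → (3,17,33)
replace slot 2: 2·(3+33) − 17 = 55 → (3,55,33)

3,55,33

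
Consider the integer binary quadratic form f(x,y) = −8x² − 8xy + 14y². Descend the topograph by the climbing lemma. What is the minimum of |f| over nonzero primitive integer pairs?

descent: ρ → (14,8,-8)  [lands on river]
river: ρ → (-8,8,14)
river: ρ → (14,20,-2)
river: ρ → (-2,20,14)
closes: descent 1, river 4
min |a| on river = 2

2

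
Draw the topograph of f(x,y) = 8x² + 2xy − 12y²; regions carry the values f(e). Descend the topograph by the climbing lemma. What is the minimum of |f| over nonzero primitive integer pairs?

descent: ρ → (-12,-2,8)
descent: ρ → (8,18,-2)  [lands on river]
river: ρ → (-2,18,8)
river: ρ → (8,14,-6)
river: ρ → (-6,10,12)
river: ρ → (12,14,-4)
river: ρ → (-4,18,4)
river: ρ → (4,14,-12)
river: ρ → (-12,10,6)
river: ρ → (6,14,-8)
river: ρ → (-8,18,2)
river: ρ → (2,18,-8)
river: ρ → (-8,14,6)
river: ρ → (6,10,-12)
river: ρ → (-12,14,4)
river: ρ → (4,18,-4)
river: ρ → (-4,14,12)
river: ρ → (12,10,-6)
river: ρ → (-6,14,8)
closes: descent 2, river 18
min |a| on river = 2

2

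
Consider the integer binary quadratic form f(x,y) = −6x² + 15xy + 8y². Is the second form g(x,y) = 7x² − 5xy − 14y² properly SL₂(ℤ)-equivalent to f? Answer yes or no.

D₁ = 417, D₂ = 417
river cycle of f (length 18): (8, 17, -4), (-4, 15, 12), (12, 9, -7), (-7, 19, 2), (2, 17, -16), (-16, 15, 3), (3, 15, -16), (-16, 17, 2), (2, 19, -7), (-7, 9, 12), … (8 more)
river cycle of g (length 18): (7, 9, -12), (-12, 15, 4), (4, 17, -8), (-8, 15, 6), (6, 9, -14), (-14, 19, 1), (1, 19, -14), (-14, 9, 6), (6, 15, -8), (-8, 17, 4), … (8 more)
cycles differ ⇒ inequivalent

no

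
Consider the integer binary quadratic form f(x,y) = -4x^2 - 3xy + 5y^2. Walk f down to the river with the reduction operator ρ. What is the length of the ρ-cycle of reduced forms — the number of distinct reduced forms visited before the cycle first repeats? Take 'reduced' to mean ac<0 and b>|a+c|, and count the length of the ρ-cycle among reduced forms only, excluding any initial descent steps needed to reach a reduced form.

D = 89, ⌊√D⌋ = 9
descent: ρ → (5,3,-4)  [lands on river]
river: ρ → (-4,5,4)
river: ρ → (4,3,-5)
river: ρ → (-5,7,2)
river: ρ → (2,9,-1)
river: ρ → (-1,9,2)
river: ρ → (2,7,-5)
river: ρ → (-5,3,4)
river: ρ → (4,5,-4)
river: ρ → (-4,3,5)
river: ρ → (5,7,-2)
river: ρ → (-2,9,1)
river: ρ → (1,9,-2)
river: ρ → (-2,7,5)
ρ-cycle length = 14 (tail of 1 descent step not counted)

14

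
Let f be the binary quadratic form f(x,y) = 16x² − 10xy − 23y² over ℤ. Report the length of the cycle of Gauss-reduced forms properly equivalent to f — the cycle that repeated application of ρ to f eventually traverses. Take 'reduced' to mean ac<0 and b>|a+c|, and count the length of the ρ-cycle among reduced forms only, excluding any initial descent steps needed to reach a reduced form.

D = 1572, ⌊√D⌋ = 39
descent: ρ → (-23,10,16)  [lands on river]
river: ρ → (16,22,-17)
river: ρ → (-17,12,21)
river: ρ → (21,30,-8)
river: ρ → (-8,34,13)
river: ρ → (13,18,-24)
river: ρ → (-24,30,7)
river: ρ → (7,26,-32)
river: ρ → (-32,38,1)
river: ρ → (1,38,-32)
river: ρ → (-32,26,7)
river: ρ → (7,30,-24)
river: ρ → (-24,18,13)
river: ρ → (13,34,-8)
river: ρ → (-8,30,21)
river: ρ → (21,12,-17)
river: ρ → (-17,22,16)
river: ρ → (16,10,-23)
river: ρ → (-23,36,3)
river: ρ → (3,36,-23)
ρ-cycle length = 20 (tail of 1 descent step not counted)

20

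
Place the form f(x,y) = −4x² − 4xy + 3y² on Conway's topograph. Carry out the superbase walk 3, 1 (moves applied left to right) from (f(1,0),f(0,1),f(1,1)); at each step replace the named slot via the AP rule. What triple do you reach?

start (-4,3,-5) = (f(1,0),f(0,1),f(1,1))
replace slot 3: 2·((-4)+3) − (-5) = 3 → (-4,3,3)
replace slot 1: 2·(3+3) − (-4) = 16 → (16,3,3)

16,3,3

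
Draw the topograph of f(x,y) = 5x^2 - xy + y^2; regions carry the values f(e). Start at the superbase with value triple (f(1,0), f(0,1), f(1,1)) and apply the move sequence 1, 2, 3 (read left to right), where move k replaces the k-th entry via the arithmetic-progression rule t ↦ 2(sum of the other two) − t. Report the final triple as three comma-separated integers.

start (5,1,5) = (f(1,0),f(0,1),f(1,1))
replace slot 1: 2·(1+5) − 5 = 7 → (7,1,5)
replace slot 2: 2·(7+5) − 1 = 23 → (7,23,5)
replace slot 3: 2·(7+23) − 5 = 55 → (7,23,55)

7,23,55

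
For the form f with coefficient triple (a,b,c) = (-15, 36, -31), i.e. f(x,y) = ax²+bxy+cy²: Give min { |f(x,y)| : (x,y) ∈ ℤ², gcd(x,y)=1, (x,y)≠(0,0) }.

translate: b→-6 (≡-36 mod 30), so (15,-36,31)→(15,-6,10)
flip: (15,-6,10)→(10,6,15)
reduced (well bottom): (10,6,15) with a≤c, −a<b≤a
well minimum |f| = |-10| = 10 (negative-definite)

10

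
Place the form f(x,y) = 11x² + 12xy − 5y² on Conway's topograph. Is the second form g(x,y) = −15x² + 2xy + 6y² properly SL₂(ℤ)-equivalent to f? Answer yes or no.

D₁ = 364, D₂ = 364
river cycle of f (length 8): (-5, 18, 2), (2, 18, -5), (-5, 12, 11), (11, 10, -6), (-6, 14, 7), (7, 14, -6), (-6, 10, 11), (11, 12, -5)
river cycle of g (length 8): (6, 10, -11), (-11, 12, 5), (5, 18, -2), (-2, 18, 5), (5, 12, -11), (-11, 10, 6), (6, 14, -7), (-7, 14, 6)
cycles differ ⇒ inequivalent

no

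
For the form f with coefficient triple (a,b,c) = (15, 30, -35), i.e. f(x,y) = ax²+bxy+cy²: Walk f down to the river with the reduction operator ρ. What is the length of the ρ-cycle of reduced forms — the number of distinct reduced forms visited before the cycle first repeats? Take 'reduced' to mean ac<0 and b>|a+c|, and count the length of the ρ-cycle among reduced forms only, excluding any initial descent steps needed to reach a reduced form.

D = 3000, ⌊√D⌋ = 54
river: ρ → (-35,40,10)
river: ρ → (10,40,-35)
river: ρ → (-35,30,15)
river: ρ → (15,30,-35)
ρ-cycle length = 4 (tail of 0 descent steps not counted)

4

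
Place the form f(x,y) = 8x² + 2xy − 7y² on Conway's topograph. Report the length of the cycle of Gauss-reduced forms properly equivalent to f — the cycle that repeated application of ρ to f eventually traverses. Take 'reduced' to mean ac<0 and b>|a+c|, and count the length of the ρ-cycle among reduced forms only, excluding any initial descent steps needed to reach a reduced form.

D = 228, ⌊√D⌋ = 15
river: ρ → (-7,12,3)
river: ρ → (3,12,-7)
river: ρ → (-7,2,8)
river: ρ → (8,14,-1)
river: ρ → (-1,14,8)
river: ρ → (8,2,-7)
ρ-cycle length = 6 (tail of 0 descent steps not counted)

6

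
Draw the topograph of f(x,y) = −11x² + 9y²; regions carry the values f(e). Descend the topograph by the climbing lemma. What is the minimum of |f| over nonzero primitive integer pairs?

descent: ρ → (9,18,-2)  [lands on river]
river: ρ → (-2,18,9)
closes: descent 1, river 2
min |a| on river = 2

2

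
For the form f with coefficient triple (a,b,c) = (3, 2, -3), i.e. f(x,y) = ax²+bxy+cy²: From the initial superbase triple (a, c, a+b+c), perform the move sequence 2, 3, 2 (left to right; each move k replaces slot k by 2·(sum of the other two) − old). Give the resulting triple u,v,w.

start (3,-3,2) = (f(1,0),f(0,1),f(1,1))
replace slot 2: 2·(3+2) − (-3) = 13 → (3,13,2)
replace slot 3: 2·(3+13) − 2 = 30 → (3,13,30)
replace slot 2: 2·(3+30) − 13 = 53 → (3,53,30)

3,53,30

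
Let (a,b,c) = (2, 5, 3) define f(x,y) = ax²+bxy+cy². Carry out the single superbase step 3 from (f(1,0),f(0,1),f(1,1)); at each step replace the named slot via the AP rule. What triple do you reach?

start (2,3,10) = (f(1,0),f(0,1),f(1,1))
replace slot 3: 2·(2+3) − 10 = 0 → (2,3,0)

2,3,0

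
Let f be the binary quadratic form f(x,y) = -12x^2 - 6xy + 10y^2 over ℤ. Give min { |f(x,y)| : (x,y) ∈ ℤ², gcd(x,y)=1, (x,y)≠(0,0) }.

descent: ρ → (10,6,-12)  [lands on river]
river: ρ → (-12,18,4)
river: ρ → (4,22,-2)
river: ρ → (-2,22,4)
river: ρ → (4,18,-12)
river: ρ → (-12,6,10)
river: ρ → (10,14,-8)
river: ρ → (-8,18,6)
river: ρ → (6,18,-8)
river: ρ → (-8,14,10)
closes: descent 1, river 10
min |a| on river = 2

2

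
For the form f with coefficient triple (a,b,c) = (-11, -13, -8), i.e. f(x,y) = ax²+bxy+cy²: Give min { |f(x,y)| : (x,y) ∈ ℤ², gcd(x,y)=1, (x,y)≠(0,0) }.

translate: b→-9 (≡13 mod 22), so (11,13,8)→(11,-9,6)
flip: (11,-9,6)→(6,9,11)
translate: b→-3 (≡9 mod 12), so (6,9,11)→(6,-3,8)
reduced (well bottom): (6,-3,8) with a≤c, −a<b≤a
well minimum |f| = |-6| = 6 (negative-definite)

6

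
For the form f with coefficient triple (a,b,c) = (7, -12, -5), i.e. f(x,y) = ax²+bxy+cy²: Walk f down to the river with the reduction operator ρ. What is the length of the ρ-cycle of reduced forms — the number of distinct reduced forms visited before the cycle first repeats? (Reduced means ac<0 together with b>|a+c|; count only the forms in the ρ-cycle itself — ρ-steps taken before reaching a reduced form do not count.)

D = 284, ⌊√D⌋ = 16
descent: ρ → (-5,12,7)  [lands on river]
river: ρ → (7,16,-1)
river: ρ → (-1,16,7)
river: ρ → (7,12,-5)
river: ρ → (-5,8,11)
river: ρ → (11,14,-2)
river: ρ → (-2,14,11)
river: ρ → (11,8,-5)
ρ-cycle length = 8 (tail of 1 descent step not counted)

8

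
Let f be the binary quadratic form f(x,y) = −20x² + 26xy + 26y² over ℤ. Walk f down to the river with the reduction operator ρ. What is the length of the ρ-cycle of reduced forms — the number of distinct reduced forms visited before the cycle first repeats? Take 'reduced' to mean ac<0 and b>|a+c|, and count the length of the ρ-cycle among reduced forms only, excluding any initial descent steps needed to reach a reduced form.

D = 2756, ⌊√D⌋ = 52
river: ρ → (26,26,-20)
river: ρ → (-20,14,32)
river: ρ → (32,50,-2)
river: ρ → (-2,50,32)
river: ρ → (32,14,-20)
river: ρ → (-20,26,26)
ρ-cycle length = 6 (tail of 0 descent steps not counted)

6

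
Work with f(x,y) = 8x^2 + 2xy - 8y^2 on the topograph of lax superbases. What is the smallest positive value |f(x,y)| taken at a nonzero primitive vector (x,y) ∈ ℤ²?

river: ρ → (-8,14,2)
river: ρ → (2,14,-8)
river: ρ → (-8,2,8)
river: ρ → (8,14,-2)
river: ρ → (-2,14,8)
river: ρ → (8,2,-8)
closes: descent 0, river 6
min |a| on river = 2

2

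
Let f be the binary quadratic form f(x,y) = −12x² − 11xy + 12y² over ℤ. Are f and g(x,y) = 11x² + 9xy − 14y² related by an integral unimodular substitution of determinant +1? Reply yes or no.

D₁ = 697, D₂ = 697
river cycle of f (length 18): (12, 11, -12), (-12, 13, 11), (11, 9, -14), (-14, 19, 6), (6, 17, -17), (-17, 17, 6), (6, 19, -14), (-14, 9, 11), (11, 13, -12), (-12, 11, 12), … (8 more)
river cycle of g (length 18): (-14, 19, 6), (6, 17, -17), (-17, 17, 6), (6, 19, -14), (-14, 9, 11), (11, 13, -12), (-12, 11, 12), (12, 13, -11), (-11, 9, 14), (14, 19, -6), … (8 more)
cycles coincide ⇒ equivalent

yes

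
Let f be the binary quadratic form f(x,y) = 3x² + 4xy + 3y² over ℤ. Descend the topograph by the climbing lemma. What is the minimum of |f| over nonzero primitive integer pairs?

translate: b→-2 (≡4 mod 6), so (3,4,3)→(3,-2,2)
flip: (3,-2,2)→(2,2,3)
reduced (well bottom): (2,2,3) with a≤c, −a<b≤a
well minimum = a = 2

2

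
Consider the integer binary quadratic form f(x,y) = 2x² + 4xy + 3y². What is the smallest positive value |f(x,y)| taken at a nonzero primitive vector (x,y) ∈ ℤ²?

translate: b→0 (≡4 mod 4), so (2,4,3)→(2,0,1)
flip: (2,0,1)→(1,0,2)
reduced (well bottom): (1,0,2) with a≤c, −a<b≤a
well minimum = a = 1

1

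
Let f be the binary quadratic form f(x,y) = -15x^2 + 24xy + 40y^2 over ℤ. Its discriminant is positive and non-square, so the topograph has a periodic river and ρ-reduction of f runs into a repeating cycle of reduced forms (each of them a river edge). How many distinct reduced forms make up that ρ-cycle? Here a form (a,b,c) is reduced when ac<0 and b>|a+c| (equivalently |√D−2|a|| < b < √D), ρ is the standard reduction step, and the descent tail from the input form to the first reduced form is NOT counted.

D = 2976, ⌊√D⌋ = 54
descent: ρ → (40,-24,-15)
descent: ρ → (-15,54,1)  [lands on river]
river: ρ → (1,54,-15)
river: ρ → (-15,36,28)
river: ρ → (28,20,-23)
river: ρ → (-23,26,25)
river: ρ → (25,24,-24)
river: ρ → (-24,24,25)
river: ρ → (25,26,-23)
river: ρ → (-23,20,28)
river: ρ → (28,36,-15)
ρ-cycle length = 10 (tail of 2 descent steps not counted)

10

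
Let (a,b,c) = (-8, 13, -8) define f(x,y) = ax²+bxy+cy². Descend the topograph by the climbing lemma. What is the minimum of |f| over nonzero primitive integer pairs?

translate: b→3 (≡-13 mod 16), so (8,-13,8)→(8,3,3)
flip: (8,3,3)→(3,-3,8)
translate: b→3 (≡-3 mod 6), so (3,-3,8)→(3,3,8)
reduced (well bottom): (3,3,8) with a≤c, −a<b≤a
well minimum |f| = |-3| = 3 (negative-definite)

3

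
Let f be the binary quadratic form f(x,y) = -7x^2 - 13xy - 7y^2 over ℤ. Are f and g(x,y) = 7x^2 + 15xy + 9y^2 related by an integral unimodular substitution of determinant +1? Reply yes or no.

D₁ = -27, D₂ = -27
f is negative-definite; reduce −f:
−f: translate: b→-1 (≡13 mod 14), so (7,13,7)→(7,-1,1)
−f: flip: (7,-1,1)→(1,1,7)
−f: reduced (well bottom): (1,1,7) with a≤c, −a<b≤a
flip sign back: reduced form of f is (-1,-1,-7)
g: translate: b→1 (≡15 mod 14), so (7,15,9)→(7,1,1)
g: flip: (7,1,1)→(1,-1,7)
g: translate: b→1 (≡-1 mod 2), so (1,-1,7)→(1,1,7)
g: reduced (well bottom): (1,1,7) with a≤c, −a<b≤a
reduced forms (-1, -1, -7) vs (1, 1, 7) ⇒ inequivalent

no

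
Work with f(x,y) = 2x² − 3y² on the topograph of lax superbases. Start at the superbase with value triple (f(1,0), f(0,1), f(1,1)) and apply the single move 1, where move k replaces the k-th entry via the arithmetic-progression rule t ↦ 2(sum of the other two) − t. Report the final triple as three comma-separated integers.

start (2,-3,-1) = (f(1,0),f(0,1),f(1,1))
replace slot 1: 2·((-3)+(-1)) − 2 = -10 → (-10,-3,-1)

-10,-3,-1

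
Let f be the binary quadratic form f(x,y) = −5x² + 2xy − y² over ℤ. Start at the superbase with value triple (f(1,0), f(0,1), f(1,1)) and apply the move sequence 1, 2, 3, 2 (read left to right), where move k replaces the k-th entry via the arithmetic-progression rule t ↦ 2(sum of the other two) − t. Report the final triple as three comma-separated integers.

start (-5,-1,-4) = (f(1,0),f(0,1),f(1,1))
replace slot 1: 2·((-1)+(-4)) − (-5) = -5 → (-5,-1,-4)
replace slot 2: 2·((-5)+(-4)) − (-1) = -17 → (-5,-17,-4)
replace slot 3: 2·((-5)+(-17)) − (-4) = -40 → (-5,-17,-40)
replace slot 2: 2·((-5)+(-40)) − (-17) = -73 → (-5,-73,-40)

-5,-73,-40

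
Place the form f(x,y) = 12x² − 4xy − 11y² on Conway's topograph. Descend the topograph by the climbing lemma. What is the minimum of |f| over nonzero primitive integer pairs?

descent: ρ → (-11,4,12)  [lands on river]
river: ρ → (12,20,-3)
river: ρ → (-3,22,5)
river: ρ → (5,18,-11)
closes: descent 1, river 4
min |a| on river = 3

3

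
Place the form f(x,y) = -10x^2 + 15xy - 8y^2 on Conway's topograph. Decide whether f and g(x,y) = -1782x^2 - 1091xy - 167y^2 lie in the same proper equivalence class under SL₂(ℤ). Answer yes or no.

D₁ = -95, D₂ = -95
f is negative-definite; reduce −f:
−f: translate: b→5 (≡-15 mod 20), so (10,-15,8)→(10,5,3)
−f: flip: (10,5,3)→(3,-5,10)
−f: translate: b→1 (≡-5 mod 6), so (3,-5,10)→(3,1,8)
−f: reduced (well bottom): (3,1,8) with a≤c, −a<b≤a
flip sign back: reduced form of f is (-3,-1,-8)
g is negative-definite; reduce −g:
−g: flip: (1782,1091,167)→(167,-1091,1782)
−g: translate: b→-89 (≡-1091 mod 334), so (167,-1091,1782)→(167,-89,12)
−g: flip: (167,-89,12)→(12,89,167)
−g: translate: b→-7 (≡89 mod 24), so (12,89,167)→(12,-7,3)
−g: flip: (12,-7,3)→(3,7,12)
−g: translate: b→1 (≡7 mod 6), so (3,7,12)→(3,1,8)
−g: reduced (well bottom): (3,1,8) with a≤c, −a<b≤a
flip sign back: reduced form of g is (-3,-1,-8)
reduced forms (-3, -1, -8) vs (-3, -1, -8) ⇒ equivalent

yes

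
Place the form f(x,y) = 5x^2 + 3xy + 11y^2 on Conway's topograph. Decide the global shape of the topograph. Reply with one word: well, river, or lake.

D = b²−4ac = 3² − 4·5·11 = -211
D < 0 ⇒ definite ⇒ every region one sign ⇒ single well

well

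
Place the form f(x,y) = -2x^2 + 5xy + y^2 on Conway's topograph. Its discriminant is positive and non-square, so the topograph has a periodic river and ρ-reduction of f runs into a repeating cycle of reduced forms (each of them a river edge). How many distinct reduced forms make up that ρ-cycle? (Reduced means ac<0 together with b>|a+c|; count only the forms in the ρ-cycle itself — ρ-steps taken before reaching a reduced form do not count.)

D = 33, ⌊√D⌋ = 5
river: ρ → (1,5,-2)
river: ρ → (-2,3,3)
river: ρ → (3,3,-2)
river: ρ → (-2,5,1)
ρ-cycle length = 4 (tail of 0 descent steps not counted)

4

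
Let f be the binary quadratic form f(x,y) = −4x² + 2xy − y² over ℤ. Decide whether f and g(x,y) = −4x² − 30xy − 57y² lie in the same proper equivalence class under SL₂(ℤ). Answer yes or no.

D₁ = -12, D₂ = -12
f is negative-definite; reduce −f:
−f: flip: (4,-2,1)→(1,2,4)
−f: translate: b→0 (≡2 mod 2), so (1,2,4)→(1,0,3)
−f: reduced (well bottom): (1,0,3) with a≤c, −a<b≤a
flip sign back: reduced form of f is (-1,0,-3)
g is negative-definite; reduce −g:
−g: translate: b→-2 (≡30 mod 8), so (4,30,57)→(4,-2,1)
−g: flip: (4,-2,1)→(1,2,4)
−g: translate: b→0 (≡2 mod 2), so (1,2,4)→(1,0,3)
−g: reduced (well bottom): (1,0,3) with a≤c, −a<b≤a
flip sign back: reduced form of g is (-1,0,-3)
reduced forms (-1, 0, -3) vs (-1, 0, -3) ⇒ equivalent

yes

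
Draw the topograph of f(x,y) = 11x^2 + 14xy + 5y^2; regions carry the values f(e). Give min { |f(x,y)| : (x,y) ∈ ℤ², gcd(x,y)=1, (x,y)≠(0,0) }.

translate: b→-8 (≡14 mod 22), so (11,14,5)→(11,-8,2)
flip: (11,-8,2)→(2,8,11)
translate: b→0 (≡8 mod 4), so (2,8,11)→(2,0,3)
reduced (well bottom): (2,0,3) with a≤c, −a<b≤a
well minimum = a = 2

2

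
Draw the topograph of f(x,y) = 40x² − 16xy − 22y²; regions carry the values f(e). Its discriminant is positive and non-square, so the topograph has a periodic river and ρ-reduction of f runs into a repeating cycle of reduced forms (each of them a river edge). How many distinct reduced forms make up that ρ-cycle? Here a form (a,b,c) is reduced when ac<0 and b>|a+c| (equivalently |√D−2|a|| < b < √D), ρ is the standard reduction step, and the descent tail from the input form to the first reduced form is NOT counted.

D = 3776, ⌊√D⌋ = 61
descent: ρ → (-22,60,2)  [lands on river]
river: ρ → (2,60,-22)
river: ρ → (-22,28,34)
river: ρ → (34,40,-16)
river: ρ → (-16,56,10)
river: ρ → (10,44,-46)
river: ρ → (-46,48,8)
river: ρ → (8,48,-46)
river: ρ → (-46,44,10)
river: ρ → (10,56,-16)
river: ρ → (-16,40,34)
river: ρ → (34,28,-22)
ρ-cycle length = 12 (tail of 1 descent step not counted)

12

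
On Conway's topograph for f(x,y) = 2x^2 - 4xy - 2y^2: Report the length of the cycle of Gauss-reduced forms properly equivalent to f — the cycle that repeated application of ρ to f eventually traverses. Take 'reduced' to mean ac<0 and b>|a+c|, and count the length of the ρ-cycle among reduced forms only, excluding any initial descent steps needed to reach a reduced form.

D = 32, ⌊√D⌋ = 5
descent: ρ → (-2,4,2)  [lands on river]
river: ρ → (2,4,-2)
ρ-cycle length = 2 (tail of 1 descent step not counted)

2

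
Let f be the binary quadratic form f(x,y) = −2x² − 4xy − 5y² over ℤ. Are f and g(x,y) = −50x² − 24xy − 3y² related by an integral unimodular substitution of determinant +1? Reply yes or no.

D₁ = -24, D₂ = -24
f is negative-definite; reduce −f:
−f: translate: b→0 (≡4 mod 4), so (2,4,5)→(2,0,3)
−f: reduced (well bottom): (2,0,3) with a≤c, −a<b≤a
flip sign back: reduced form of f is (-2,0,-3)
g is negative-definite; reduce −g:
−g: flip: (50,24,3)→(3,-24,50)
−g: translate: b→0 (≡-24 mod 6), so (3,-24,50)→(3,0,2)
−g: flip: (3,0,2)→(2,0,3)
−g: reduced (well bottom): (2,0,3) with a≤c, −a<b≤a
flip sign back: reduced form of g is (-2,0,-3)
reduced forms (-2, 0, -3) vs (-2, 0, -3) ⇒ equivalent

yes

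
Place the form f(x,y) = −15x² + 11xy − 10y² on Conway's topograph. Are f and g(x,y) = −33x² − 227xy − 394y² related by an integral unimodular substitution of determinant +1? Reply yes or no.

D₁ = -479, D₂ = -479
f is negative-definite; reduce −f:
−f: flip: (15,-11,10)→(10,11,15)
−f: translate: b→-9 (≡11 mod 20), so (10,11,15)→(10,-9,14)
−f: reduced (well bottom): (10,-9,14) with a≤c, −a<b≤a
flip sign back: reduced form of f is (-10,9,-14)
g is negative-definite; reduce −g:
−g: translate: b→29 (≡227 mod 66), so (33,227,394)→(33,29,10)
−g: flip: (33,29,10)→(10,-29,33)
−g: translate: b→-9 (≡-29 mod 20), so (10,-29,33)→(10,-9,14)
−g: reduced (well bottom): (10,-9,14) with a≤c, −a<b≤a
flip sign back: reduced form of g is (-10,9,-14)
reduced forms (-10, 9, -14) vs (-10, 9, -14) ⇒ equivalent

yes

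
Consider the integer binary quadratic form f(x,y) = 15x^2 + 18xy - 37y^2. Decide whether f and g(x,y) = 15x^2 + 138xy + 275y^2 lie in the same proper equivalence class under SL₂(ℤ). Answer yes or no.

D₁ = 2544, D₂ = 2544
river cycle of f (length 12): (15, 48, -4), (-4, 48, 15), (15, 42, -13), (-13, 36, 24), (24, 12, -25), (-25, 38, 11), (11, 50, -1), (-1, 50, 11), (11, 38, -25), (-25, 12, 24), … (2 more)
river cycle of g (length 12): (15, 48, -4), (-4, 48, 15), (15, 42, -13), (-13, 36, 24), (24, 12, -25), (-25, 38, 11), (11, 50, -1), (-1, 50, 11), (11, 38, -25), (-25, 12, 24), … (2 more)
cycles coincide ⇒ equivalent

yes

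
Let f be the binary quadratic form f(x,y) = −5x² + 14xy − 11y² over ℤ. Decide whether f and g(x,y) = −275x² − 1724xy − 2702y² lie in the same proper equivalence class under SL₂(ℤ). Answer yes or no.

D₁ = -24, D₂ = -24
f is negative-definite; reduce −f:
−f: translate: b→-4 (≡-14 mod 10), so (5,-14,11)→(5,-4,2)
−f: flip: (5,-4,2)→(2,4,5)
−f: translate: b→0 (≡4 mod 4), so (2,4,5)→(2,0,3)
−f: reduced (well bottom): (2,0,3) with a≤c, −a<b≤a
flip sign back: reduced form of f is (-2,0,-3)
g is negative-definite; reduce −g:
−g: translate: b→74 (≡1724 mod 550), so (275,1724,2702)→(275,74,5)
−g: flip: (275,74,5)→(5,-74,275)
−g: translate: b→-4 (≡-74 mod 10), so (5,-74,275)→(5,-4,2)
−g: flip: (5,-4,2)→(2,4,5)
−g: translate: b→0 (≡4 mod 4), so (2,4,5)→(2,0,3)
−g: reduced (well bottom): (2,0,3) with a≤c, −a<b≤a
flip sign back: reduced form of g is (-2,0,-3)
reduced forms (-2, 0, -3) vs (-2, 0, -3) ⇒ equivalent

yes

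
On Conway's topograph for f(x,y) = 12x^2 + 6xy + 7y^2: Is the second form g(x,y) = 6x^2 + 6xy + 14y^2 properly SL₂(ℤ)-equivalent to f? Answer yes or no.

D₁ = -300, D₂ = -300
f: flip: (12,6,7)→(7,-6,12)
f: reduced (well bottom): (7,-6,12) with a≤c, −a<b≤a
g: reduced (well bottom): (6,6,14) with a≤c, −a<b≤a
reduced forms (7, -6, 12) vs (6, 6, 14) ⇒ inequivalent

no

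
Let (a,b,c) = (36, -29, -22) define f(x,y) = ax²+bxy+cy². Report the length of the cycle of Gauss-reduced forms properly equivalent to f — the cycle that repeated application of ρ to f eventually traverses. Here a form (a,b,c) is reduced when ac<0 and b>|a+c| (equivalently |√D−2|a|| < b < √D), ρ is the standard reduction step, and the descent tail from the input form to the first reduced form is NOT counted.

D = 4009, ⌊√D⌋ = 63
descent: ρ → (-22,29,36)  [lands on river]
river: ρ → (36,43,-15)
river: ρ → (-15,47,30)
river: ρ → (30,13,-32)
river: ρ → (-32,51,11)
river: ρ → (11,59,-12)
river: ρ → (-12,61,6)
river: ρ → (6,59,-22)
ρ-cycle length = 8 (tail of 1 descent step not counted)

8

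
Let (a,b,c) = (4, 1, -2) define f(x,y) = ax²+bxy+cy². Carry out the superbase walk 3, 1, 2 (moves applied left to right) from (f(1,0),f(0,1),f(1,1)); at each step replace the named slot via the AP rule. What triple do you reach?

start (4,-2,3) = (f(1,0),f(0,1),f(1,1))
replace slot 3: 2·(4+(-2)) − 3 = 1 → (4,-2,1)
replace slot 1: 2·((-2)+1) − 4 = -6 → (-6,-2,1)
replace slot 2: 2·((-6)+1) − (-2) = -8 → (-6,-8,1)

-6,-8,1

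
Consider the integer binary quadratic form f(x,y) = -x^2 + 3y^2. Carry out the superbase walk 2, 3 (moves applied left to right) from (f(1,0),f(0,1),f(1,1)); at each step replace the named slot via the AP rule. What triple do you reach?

start (-1,3,2) = (f(1,0),f(0,1),f(1,1))
replace slot 2: 2·((-1)+2) − 3 = -1 → (-1,-1,2)
replace slot 3: 2·((-1)+(-1)) − 2 = -6 → (-1,-1,-6)

-1,-1,-6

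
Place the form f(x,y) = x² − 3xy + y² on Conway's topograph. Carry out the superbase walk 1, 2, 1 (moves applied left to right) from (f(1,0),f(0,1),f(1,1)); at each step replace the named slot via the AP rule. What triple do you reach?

start (1,1,-1) = (f(1,0),f(0,1),f(1,1))
replace slot 1: 2·(1+(-1)) − 1 = -1 → (-1,1,-1)
replace slot 2: 2·((-1)+(-1)) − 1 = -5 → (-1,-5,-1)
replace slot 1: 2·((-5)+(-1)) − (-1) = -11 → (-11,-5,-1)

-11,-5,-1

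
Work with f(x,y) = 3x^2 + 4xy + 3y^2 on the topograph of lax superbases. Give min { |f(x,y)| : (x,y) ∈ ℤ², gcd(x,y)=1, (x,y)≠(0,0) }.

translate: b→-2 (≡4 mod 6), so (3,4,3)→(3,-2,2)
flip: (3,-2,2)→(2,2,3)
reduced (well bottom): (2,2,3) with a≤c, −a<b≤a
well minimum = a = 2

2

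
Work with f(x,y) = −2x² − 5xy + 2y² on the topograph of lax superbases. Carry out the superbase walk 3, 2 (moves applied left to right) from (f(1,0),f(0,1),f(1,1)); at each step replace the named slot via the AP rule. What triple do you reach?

start (-2,2,-5) = (f(1,0),f(0,1),f(1,1))
replace slot 3: 2·((-2)+2) − (-5) = 5 → (-2,2,5)
replace slot 2: 2·((-2)+5) − 2 = 4 → (-2,4,5)

-2,4,5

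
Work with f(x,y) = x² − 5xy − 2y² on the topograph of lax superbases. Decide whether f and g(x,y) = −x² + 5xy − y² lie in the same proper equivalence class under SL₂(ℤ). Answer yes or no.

D₁ = 33, D₂ = 21
discriminants differ ⇒ not SL₂(ℤ)-equivalent

no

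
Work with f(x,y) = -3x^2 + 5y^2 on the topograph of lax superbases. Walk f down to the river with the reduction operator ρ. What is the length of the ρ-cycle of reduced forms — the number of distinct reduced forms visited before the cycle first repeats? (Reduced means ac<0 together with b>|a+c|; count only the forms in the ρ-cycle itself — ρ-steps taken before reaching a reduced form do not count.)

D = 60, ⌊√D⌋ = 7
descent: ρ → (5,0,-3)
descent: ρ → (-3,6,2)  [lands on river]
river: ρ → (2,6,-3)
ρ-cycle length = 2 (tail of 2 descent steps not counted)

2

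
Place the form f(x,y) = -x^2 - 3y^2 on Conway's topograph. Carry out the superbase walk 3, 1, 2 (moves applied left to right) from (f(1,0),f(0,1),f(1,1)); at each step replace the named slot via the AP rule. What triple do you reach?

start (-1,-3,-4) = (f(1,0),f(0,1),f(1,1))
replace slot 3: 2·((-1)+(-3)) − (-4) = -4 → (-1,-3,-4)
replace slot 1: 2·((-3)+(-4)) − (-1) = -13 → (-13,-3,-4)
replace slot 2: 2·((-13)+(-4)) − (-3) = -31 → (-13,-31,-4)

-13,-31,-4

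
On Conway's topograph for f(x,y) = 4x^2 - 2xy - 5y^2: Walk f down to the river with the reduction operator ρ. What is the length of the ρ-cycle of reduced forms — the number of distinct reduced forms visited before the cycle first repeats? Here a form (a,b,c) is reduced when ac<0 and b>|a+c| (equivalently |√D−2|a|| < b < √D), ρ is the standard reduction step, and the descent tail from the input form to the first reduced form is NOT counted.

D = 84, ⌊√D⌋ = 9
descent: ρ → (-5,2,4)  [lands on river]
river: ρ → (4,6,-3)
river: ρ → (-3,6,4)
river: ρ → (4,2,-5)
river: ρ → (-5,8,1)
river: ρ → (1,8,-5)
ρ-cycle length = 6 (tail of 1 descent step not counted)

6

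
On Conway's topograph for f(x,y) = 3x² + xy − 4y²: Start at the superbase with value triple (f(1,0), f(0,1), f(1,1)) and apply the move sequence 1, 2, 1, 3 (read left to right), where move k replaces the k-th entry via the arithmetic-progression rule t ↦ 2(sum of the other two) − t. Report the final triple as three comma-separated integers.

start (3,-4,0) = (f(1,0),f(0,1),f(1,1))
replace slot 1: 2·((-4)+0) − 3 = -11 → (-11,-4,0)
replace slot 2: 2·((-11)+0) − (-4) = -18 → (-11,-18,0)
replace slot 1: 2·((-18)+0) − (-11) = -25 → (-25,-18,0)
replace slot 3: 2·((-25)+(-18)) − 0 = -86 → (-25,-18,-86)

-25,-18,-86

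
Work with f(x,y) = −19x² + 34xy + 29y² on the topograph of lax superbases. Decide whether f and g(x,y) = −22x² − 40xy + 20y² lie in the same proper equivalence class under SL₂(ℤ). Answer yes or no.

D₁ = 3360, D₂ = 3360
river cycle of f (length 6): (29, 24, -24), (-24, 24, 29), (29, 34, -19), (-19, 42, 21), (21, 42, -19), (-19, 34, 29)
river cycle of g (length 4): (20, 40, -22), (-22, 48, 12), (12, 48, -22), (-22, 40, 20)
cycles differ ⇒ inequivalent

no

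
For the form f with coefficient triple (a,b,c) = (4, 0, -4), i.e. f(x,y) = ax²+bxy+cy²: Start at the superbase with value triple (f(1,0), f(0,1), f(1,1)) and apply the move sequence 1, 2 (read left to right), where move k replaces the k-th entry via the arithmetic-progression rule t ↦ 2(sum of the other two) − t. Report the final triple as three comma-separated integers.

start (4,-4,0) = (f(1,0),f(0,1),f(1,1))
replace slot 1: 2·((-4)+0) − 4 = -12 → (-12,-4,0)
replace slot 2: 2·((-12)+0) − (-4) = -20 → (-12,-20,0)

-12,-20,0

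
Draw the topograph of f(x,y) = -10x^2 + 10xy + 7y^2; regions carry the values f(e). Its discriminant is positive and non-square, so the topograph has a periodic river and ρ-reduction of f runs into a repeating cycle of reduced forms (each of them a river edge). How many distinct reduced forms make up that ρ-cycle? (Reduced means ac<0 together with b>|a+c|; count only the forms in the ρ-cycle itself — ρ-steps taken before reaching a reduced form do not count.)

D = 380, ⌊√D⌋ = 19
river: ρ → (7,18,-2)
river: ρ → (-2,18,7)
river: ρ → (7,10,-10)
river: ρ → (-10,10,7)
ρ-cycle length = 4 (tail of 0 descent steps not counted)

4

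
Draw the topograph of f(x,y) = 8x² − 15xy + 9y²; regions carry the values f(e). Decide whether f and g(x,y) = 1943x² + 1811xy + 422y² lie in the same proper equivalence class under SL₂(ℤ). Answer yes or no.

D₁ = -63, D₂ = -63
f: translate: b→1 (≡-15 mod 16), so (8,-15,9)→(8,1,2)
f: flip: (8,1,2)→(2,-1,8)
f: reduced (well bottom): (2,-1,8) with a≤c, −a<b≤a
g: flip: (1943,1811,422)→(422,-1811,1943)
g: translate: b→-123 (≡-1811 mod 844), so (422,-1811,1943)→(422,-123,9)
g: flip: (422,-123,9)→(9,123,422)
g: translate: b→-3 (≡123 mod 18), so (9,123,422)→(9,-3,2)
g: flip: (9,-3,2)→(2,3,9)
g: translate: b→-1 (≡3 mod 4), so (2,3,9)→(2,-1,8)
g: reduced (well bottom): (2,-1,8) with a≤c, −a<b≤a
reduced forms (2, -1, 8) vs (2, -1, 8) ⇒ equivalent

yes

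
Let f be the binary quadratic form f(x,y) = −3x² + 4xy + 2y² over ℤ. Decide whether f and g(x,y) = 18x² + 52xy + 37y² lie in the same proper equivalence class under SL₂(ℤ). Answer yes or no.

D₁ = 40, D₂ = 40
river cycle of f (length 6): (2, 4, -3), (-3, 2, 3), (3, 4, -2), (-2, 4, 3), (3, 2, -3), (-3, 4, 2)
river cycle of g (length 6): (3, 2, -3), (-3, 4, 2), (2, 4, -3), (-3, 2, 3), (3, 4, -2), (-2, 4, 3)
cycles coincide ⇒ equivalent

yes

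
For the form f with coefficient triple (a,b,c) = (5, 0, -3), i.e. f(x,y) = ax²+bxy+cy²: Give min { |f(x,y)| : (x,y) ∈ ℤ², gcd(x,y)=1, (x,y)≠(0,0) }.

descent: ρ → (-3,6,2)  [lands on river]
river: ρ → (2,6,-3)
closes: descent 1, river 2
min |a| on river = 2

2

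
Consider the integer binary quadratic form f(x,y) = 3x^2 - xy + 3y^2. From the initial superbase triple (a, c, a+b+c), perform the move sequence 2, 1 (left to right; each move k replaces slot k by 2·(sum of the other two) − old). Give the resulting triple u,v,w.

start (3,3,5) = (f(1,0),f(0,1),f(1,1))
replace slot 2: 2·(3+5) − 3 = 13 → (3,13,5)
replace slot 1: 2·(13+5) − 3 = 33 → (33,13,5)

33,13,5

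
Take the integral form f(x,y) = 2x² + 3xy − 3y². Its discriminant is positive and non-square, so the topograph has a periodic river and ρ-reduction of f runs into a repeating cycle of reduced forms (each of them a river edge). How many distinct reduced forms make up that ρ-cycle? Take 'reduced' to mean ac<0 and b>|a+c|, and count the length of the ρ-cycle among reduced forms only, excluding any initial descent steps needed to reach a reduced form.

D = 33, ⌊√D⌋ = 5
river: ρ → (-3,3,2)
river: ρ → (2,5,-1)
river: ρ → (-1,5,2)
river: ρ → (2,3,-3)
ρ-cycle length = 4 (tail of 0 descent steps not counted)

4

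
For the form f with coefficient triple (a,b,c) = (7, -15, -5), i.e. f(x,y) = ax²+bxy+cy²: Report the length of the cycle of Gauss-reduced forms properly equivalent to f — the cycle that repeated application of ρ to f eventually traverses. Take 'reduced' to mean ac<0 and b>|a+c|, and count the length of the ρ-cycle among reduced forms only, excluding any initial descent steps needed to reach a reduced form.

D = 365, ⌊√D⌋ = 19
descent: ρ → (-5,15,7)  [lands on river]
river: ρ → (7,13,-7)
river: ρ → (-7,15,5)
river: ρ → (5,15,-7)
river: ρ → (-7,13,7)
river: ρ → (7,15,-5)
ρ-cycle length = 6 (tail of 1 descent step not counted)

6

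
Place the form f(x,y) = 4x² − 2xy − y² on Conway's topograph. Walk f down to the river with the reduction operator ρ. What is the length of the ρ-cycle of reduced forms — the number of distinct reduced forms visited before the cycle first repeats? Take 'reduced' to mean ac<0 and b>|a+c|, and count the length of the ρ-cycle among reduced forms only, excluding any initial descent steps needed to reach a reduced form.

D = 20, ⌊√D⌋ = 4
descent: ρ → (-1,4,1)  [lands on river]
river: ρ → (1,4,-1)
ρ-cycle length = 2 (tail of 1 descent step not counted)

2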